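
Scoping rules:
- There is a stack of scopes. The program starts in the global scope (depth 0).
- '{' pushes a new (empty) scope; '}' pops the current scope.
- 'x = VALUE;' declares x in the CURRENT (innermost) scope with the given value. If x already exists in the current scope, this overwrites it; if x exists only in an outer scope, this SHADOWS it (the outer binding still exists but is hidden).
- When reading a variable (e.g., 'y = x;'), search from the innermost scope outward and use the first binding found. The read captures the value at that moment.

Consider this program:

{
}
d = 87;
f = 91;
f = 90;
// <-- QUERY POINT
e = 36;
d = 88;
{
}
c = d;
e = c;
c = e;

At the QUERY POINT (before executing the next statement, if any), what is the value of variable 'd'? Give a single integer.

Step 1: enter scope (depth=1)
Step 2: exit scope (depth=0)
Step 3: declare d=87 at depth 0
Step 4: declare f=91 at depth 0
Step 5: declare f=90 at depth 0
Visible at query point: d=87 f=90

Answer: 87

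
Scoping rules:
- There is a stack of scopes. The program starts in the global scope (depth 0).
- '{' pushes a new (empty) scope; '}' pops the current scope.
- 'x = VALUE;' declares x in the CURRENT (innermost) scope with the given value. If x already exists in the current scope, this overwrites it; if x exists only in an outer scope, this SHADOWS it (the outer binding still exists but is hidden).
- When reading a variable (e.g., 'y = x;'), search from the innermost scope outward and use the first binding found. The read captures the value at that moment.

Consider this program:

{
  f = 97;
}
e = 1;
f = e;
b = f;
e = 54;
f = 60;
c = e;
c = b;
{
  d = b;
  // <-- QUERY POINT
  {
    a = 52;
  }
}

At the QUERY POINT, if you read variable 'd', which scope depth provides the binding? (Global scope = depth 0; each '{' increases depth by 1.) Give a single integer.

Answer: 1

Derivation:
Step 1: enter scope (depth=1)
Step 2: declare f=97 at depth 1
Step 3: exit scope (depth=0)
Step 4: declare e=1 at depth 0
Step 5: declare f=(read e)=1 at depth 0
Step 6: declare b=(read f)=1 at depth 0
Step 7: declare e=54 at depth 0
Step 8: declare f=60 at depth 0
Step 9: declare c=(read e)=54 at depth 0
Step 10: declare c=(read b)=1 at depth 0
Step 11: enter scope (depth=1)
Step 12: declare d=(read b)=1 at depth 1
Visible at query point: b=1 c=1 d=1 e=54 f=60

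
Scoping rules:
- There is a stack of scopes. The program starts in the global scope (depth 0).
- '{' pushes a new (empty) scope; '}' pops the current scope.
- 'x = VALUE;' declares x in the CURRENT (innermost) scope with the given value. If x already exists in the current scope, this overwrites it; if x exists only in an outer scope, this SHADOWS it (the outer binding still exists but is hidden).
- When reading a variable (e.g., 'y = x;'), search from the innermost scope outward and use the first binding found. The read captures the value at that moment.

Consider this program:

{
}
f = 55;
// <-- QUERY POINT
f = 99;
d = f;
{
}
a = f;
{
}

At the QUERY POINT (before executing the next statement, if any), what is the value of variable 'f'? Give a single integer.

Step 1: enter scope (depth=1)
Step 2: exit scope (depth=0)
Step 3: declare f=55 at depth 0
Visible at query point: f=55

Answer: 55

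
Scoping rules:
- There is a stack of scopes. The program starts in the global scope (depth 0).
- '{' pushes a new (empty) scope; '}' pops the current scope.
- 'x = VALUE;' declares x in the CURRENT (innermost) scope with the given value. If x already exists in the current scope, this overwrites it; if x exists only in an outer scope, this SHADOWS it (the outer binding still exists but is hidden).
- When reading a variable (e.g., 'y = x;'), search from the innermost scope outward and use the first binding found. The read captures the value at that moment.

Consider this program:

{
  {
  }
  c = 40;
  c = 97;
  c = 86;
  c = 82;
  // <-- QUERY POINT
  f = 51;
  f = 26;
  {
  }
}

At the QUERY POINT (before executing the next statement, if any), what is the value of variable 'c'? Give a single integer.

Step 1: enter scope (depth=1)
Step 2: enter scope (depth=2)
Step 3: exit scope (depth=1)
Step 4: declare c=40 at depth 1
Step 5: declare c=97 at depth 1
Step 6: declare c=86 at depth 1
Step 7: declare c=82 at depth 1
Visible at query point: c=82

Answer: 82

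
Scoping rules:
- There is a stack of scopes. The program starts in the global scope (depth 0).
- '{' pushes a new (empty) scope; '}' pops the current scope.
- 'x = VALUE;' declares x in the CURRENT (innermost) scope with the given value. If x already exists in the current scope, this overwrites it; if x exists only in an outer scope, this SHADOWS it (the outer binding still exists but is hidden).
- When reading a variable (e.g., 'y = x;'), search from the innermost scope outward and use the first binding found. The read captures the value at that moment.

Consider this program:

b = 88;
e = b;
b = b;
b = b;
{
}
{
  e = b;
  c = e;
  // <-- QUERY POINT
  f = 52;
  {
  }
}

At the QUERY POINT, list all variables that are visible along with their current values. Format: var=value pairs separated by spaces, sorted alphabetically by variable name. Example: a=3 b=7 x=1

Answer: b=88 c=88 e=88

Derivation:
Step 1: declare b=88 at depth 0
Step 2: declare e=(read b)=88 at depth 0
Step 3: declare b=(read b)=88 at depth 0
Step 4: declare b=(read b)=88 at depth 0
Step 5: enter scope (depth=1)
Step 6: exit scope (depth=0)
Step 7: enter scope (depth=1)
Step 8: declare e=(read b)=88 at depth 1
Step 9: declare c=(read e)=88 at depth 1
Visible at query point: b=88 c=88 e=88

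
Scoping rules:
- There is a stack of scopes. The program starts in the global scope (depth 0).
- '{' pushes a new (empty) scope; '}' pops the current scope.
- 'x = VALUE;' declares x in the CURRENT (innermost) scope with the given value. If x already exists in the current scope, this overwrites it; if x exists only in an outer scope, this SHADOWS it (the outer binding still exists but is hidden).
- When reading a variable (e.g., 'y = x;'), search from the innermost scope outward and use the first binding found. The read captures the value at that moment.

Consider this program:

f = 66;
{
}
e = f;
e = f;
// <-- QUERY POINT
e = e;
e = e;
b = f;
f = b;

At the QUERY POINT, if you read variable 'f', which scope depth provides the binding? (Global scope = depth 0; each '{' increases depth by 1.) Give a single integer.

Answer: 0

Derivation:
Step 1: declare f=66 at depth 0
Step 2: enter scope (depth=1)
Step 3: exit scope (depth=0)
Step 4: declare e=(read f)=66 at depth 0
Step 5: declare e=(read f)=66 at depth 0
Visible at query point: e=66 f=66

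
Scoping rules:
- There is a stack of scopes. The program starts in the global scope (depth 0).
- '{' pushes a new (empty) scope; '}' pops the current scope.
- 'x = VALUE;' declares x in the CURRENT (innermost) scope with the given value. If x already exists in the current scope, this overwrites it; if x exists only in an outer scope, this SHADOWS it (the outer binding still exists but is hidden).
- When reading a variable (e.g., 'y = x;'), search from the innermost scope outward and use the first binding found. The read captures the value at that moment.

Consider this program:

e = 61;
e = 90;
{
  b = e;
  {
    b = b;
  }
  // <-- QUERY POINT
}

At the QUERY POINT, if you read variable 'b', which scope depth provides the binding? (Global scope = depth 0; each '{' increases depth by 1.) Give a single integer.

Answer: 1

Derivation:
Step 1: declare e=61 at depth 0
Step 2: declare e=90 at depth 0
Step 3: enter scope (depth=1)
Step 4: declare b=(read e)=90 at depth 1
Step 5: enter scope (depth=2)
Step 6: declare b=(read b)=90 at depth 2
Step 7: exit scope (depth=1)
Visible at query point: b=90 e=90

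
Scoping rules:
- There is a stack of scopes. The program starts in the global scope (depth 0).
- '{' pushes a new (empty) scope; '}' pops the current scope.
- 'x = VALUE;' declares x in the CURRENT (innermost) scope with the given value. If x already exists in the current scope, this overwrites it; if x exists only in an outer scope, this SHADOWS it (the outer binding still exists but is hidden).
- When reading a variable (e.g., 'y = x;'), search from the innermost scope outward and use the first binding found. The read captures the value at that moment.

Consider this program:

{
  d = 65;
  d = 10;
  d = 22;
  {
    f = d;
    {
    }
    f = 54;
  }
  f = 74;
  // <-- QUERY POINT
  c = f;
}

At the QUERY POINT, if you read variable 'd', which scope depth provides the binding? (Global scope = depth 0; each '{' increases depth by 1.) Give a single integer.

Answer: 1

Derivation:
Step 1: enter scope (depth=1)
Step 2: declare d=65 at depth 1
Step 3: declare d=10 at depth 1
Step 4: declare d=22 at depth 1
Step 5: enter scope (depth=2)
Step 6: declare f=(read d)=22 at depth 2
Step 7: enter scope (depth=3)
Step 8: exit scope (depth=2)
Step 9: declare f=54 at depth 2
Step 10: exit scope (depth=1)
Step 11: declare f=74 at depth 1
Visible at query point: d=22 f=74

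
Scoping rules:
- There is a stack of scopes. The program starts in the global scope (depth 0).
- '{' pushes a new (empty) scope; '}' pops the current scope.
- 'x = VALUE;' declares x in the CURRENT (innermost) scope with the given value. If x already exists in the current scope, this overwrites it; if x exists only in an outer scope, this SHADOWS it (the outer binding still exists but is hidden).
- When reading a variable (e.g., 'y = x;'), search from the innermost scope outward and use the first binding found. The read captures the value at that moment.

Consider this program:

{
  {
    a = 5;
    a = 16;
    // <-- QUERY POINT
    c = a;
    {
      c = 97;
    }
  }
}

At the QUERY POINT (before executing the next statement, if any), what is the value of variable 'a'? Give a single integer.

Answer: 16

Derivation:
Step 1: enter scope (depth=1)
Step 2: enter scope (depth=2)
Step 3: declare a=5 at depth 2
Step 4: declare a=16 at depth 2
Visible at query point: a=16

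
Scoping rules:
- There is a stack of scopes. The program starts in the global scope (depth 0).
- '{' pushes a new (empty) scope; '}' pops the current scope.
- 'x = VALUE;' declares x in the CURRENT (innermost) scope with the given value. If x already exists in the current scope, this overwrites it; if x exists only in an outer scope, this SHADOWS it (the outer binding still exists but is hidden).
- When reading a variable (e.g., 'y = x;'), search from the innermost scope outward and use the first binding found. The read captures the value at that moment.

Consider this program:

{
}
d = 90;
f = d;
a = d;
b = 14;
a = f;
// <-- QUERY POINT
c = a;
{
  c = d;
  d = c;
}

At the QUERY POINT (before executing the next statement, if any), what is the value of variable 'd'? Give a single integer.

Answer: 90

Derivation:
Step 1: enter scope (depth=1)
Step 2: exit scope (depth=0)
Step 3: declare d=90 at depth 0
Step 4: declare f=(read d)=90 at depth 0
Step 5: declare a=(read d)=90 at depth 0
Step 6: declare b=14 at depth 0
Step 7: declare a=(read f)=90 at depth 0
Visible at query point: a=90 b=14 d=90 f=90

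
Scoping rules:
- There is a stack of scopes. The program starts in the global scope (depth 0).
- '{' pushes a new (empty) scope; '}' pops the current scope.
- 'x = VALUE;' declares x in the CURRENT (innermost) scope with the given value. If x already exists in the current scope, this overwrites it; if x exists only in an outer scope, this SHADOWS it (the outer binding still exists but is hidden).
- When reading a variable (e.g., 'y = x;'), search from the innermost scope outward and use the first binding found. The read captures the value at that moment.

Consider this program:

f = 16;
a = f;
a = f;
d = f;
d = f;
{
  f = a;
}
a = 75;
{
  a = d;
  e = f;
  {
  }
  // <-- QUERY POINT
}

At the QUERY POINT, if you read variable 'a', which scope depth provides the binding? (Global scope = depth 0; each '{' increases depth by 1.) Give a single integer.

Answer: 1

Derivation:
Step 1: declare f=16 at depth 0
Step 2: declare a=(read f)=16 at depth 0
Step 3: declare a=(read f)=16 at depth 0
Step 4: declare d=(read f)=16 at depth 0
Step 5: declare d=(read f)=16 at depth 0
Step 6: enter scope (depth=1)
Step 7: declare f=(read a)=16 at depth 1
Step 8: exit scope (depth=0)
Step 9: declare a=75 at depth 0
Step 10: enter scope (depth=1)
Step 11: declare a=(read d)=16 at depth 1
Step 12: declare e=(read f)=16 at depth 1
Step 13: enter scope (depth=2)
Step 14: exit scope (depth=1)
Visible at query point: a=16 d=16 e=16 f=16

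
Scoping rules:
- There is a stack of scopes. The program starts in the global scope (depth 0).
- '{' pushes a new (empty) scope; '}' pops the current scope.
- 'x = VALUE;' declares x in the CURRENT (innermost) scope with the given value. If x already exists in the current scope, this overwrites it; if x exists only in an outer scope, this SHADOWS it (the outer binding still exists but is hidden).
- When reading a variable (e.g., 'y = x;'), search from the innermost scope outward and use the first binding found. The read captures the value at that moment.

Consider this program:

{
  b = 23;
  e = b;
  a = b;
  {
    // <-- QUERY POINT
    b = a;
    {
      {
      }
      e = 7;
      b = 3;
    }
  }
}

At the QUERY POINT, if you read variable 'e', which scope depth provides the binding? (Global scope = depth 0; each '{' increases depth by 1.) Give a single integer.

Answer: 1

Derivation:
Step 1: enter scope (depth=1)
Step 2: declare b=23 at depth 1
Step 3: declare e=(read b)=23 at depth 1
Step 4: declare a=(read b)=23 at depth 1
Step 5: enter scope (depth=2)
Visible at query point: a=23 b=23 e=23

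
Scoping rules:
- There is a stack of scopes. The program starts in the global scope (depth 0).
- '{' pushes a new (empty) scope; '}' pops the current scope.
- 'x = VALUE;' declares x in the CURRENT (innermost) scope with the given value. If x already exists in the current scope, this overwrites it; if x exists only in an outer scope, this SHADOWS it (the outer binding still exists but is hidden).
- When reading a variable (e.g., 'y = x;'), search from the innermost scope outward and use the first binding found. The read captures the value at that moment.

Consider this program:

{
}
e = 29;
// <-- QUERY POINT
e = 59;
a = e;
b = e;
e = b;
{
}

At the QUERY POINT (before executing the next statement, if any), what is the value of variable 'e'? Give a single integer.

Step 1: enter scope (depth=1)
Step 2: exit scope (depth=0)
Step 3: declare e=29 at depth 0
Visible at query point: e=29

Answer: 29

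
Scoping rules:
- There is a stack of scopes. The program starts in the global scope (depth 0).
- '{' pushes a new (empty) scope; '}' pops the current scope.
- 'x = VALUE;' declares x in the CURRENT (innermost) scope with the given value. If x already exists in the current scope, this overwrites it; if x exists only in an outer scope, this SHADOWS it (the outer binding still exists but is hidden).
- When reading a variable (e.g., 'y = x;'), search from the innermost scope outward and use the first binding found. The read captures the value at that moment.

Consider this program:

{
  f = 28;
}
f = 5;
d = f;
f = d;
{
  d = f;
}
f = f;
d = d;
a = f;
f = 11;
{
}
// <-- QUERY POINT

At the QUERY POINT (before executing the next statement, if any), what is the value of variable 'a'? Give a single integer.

Answer: 5

Derivation:
Step 1: enter scope (depth=1)
Step 2: declare f=28 at depth 1
Step 3: exit scope (depth=0)
Step 4: declare f=5 at depth 0
Step 5: declare d=(read f)=5 at depth 0
Step 6: declare f=(read d)=5 at depth 0
Step 7: enter scope (depth=1)
Step 8: declare d=(read f)=5 at depth 1
Step 9: exit scope (depth=0)
Step 10: declare f=(read f)=5 at depth 0
Step 11: declare d=(read d)=5 at depth 0
Step 12: declare a=(read f)=5 at depth 0
Step 13: declare f=11 at depth 0
Step 14: enter scope (depth=1)
Step 15: exit scope (depth=0)
Visible at query point: a=5 d=5 f=11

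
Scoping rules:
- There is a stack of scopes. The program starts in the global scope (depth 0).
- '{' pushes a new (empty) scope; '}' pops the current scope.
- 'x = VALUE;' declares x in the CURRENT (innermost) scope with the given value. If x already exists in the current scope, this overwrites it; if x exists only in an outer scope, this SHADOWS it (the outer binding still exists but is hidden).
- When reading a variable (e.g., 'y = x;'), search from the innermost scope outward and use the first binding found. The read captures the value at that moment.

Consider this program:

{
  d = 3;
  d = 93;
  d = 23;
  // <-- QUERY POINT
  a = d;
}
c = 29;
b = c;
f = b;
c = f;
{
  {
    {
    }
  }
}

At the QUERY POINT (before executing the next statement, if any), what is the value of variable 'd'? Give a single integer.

Answer: 23

Derivation:
Step 1: enter scope (depth=1)
Step 2: declare d=3 at depth 1
Step 3: declare d=93 at depth 1
Step 4: declare d=23 at depth 1
Visible at query point: d=23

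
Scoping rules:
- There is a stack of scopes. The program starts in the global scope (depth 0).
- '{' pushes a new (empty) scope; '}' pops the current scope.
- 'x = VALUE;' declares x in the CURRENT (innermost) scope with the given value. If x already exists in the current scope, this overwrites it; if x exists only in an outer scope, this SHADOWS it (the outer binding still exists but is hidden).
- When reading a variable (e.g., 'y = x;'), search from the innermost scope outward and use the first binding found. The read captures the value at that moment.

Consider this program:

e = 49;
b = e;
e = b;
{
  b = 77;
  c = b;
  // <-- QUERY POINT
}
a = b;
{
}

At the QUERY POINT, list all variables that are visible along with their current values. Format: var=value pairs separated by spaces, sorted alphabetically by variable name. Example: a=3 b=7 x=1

Step 1: declare e=49 at depth 0
Step 2: declare b=(read e)=49 at depth 0
Step 3: declare e=(read b)=49 at depth 0
Step 4: enter scope (depth=1)
Step 5: declare b=77 at depth 1
Step 6: declare c=(read b)=77 at depth 1
Visible at query point: b=77 c=77 e=49

Answer: b=77 c=77 e=49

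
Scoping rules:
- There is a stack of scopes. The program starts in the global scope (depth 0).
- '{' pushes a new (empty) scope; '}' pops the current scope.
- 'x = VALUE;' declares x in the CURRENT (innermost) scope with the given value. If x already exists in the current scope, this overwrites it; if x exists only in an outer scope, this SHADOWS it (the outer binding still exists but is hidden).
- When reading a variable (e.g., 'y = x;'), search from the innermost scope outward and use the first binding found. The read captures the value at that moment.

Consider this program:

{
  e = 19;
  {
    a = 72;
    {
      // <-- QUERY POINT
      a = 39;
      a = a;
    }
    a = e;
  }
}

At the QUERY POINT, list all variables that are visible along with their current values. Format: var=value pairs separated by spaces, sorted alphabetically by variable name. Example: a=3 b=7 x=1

Step 1: enter scope (depth=1)
Step 2: declare e=19 at depth 1
Step 3: enter scope (depth=2)
Step 4: declare a=72 at depth 2
Step 5: enter scope (depth=3)
Visible at query point: a=72 e=19

Answer: a=72 e=19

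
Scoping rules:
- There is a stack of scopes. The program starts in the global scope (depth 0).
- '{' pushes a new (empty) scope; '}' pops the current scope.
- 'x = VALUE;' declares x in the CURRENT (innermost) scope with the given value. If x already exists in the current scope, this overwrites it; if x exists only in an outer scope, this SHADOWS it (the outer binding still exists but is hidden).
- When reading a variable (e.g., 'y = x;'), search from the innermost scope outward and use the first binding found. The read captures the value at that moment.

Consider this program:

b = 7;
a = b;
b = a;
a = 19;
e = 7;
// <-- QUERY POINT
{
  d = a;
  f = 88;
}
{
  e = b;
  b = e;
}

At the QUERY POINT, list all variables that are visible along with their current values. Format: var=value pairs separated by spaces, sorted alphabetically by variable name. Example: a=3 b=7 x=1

Step 1: declare b=7 at depth 0
Step 2: declare a=(read b)=7 at depth 0
Step 3: declare b=(read a)=7 at depth 0
Step 4: declare a=19 at depth 0
Step 5: declare e=7 at depth 0
Visible at query point: a=19 b=7 e=7

Answer: a=19 b=7 e=7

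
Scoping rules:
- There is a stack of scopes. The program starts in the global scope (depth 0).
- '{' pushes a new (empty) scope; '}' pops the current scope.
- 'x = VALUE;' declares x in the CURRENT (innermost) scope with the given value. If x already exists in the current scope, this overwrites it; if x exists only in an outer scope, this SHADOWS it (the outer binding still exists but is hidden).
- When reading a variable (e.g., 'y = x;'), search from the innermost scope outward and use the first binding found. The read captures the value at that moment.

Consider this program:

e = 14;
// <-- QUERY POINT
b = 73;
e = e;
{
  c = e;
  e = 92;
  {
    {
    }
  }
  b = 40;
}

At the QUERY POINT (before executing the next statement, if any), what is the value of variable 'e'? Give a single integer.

Answer: 14

Derivation:
Step 1: declare e=14 at depth 0
Visible at query point: e=14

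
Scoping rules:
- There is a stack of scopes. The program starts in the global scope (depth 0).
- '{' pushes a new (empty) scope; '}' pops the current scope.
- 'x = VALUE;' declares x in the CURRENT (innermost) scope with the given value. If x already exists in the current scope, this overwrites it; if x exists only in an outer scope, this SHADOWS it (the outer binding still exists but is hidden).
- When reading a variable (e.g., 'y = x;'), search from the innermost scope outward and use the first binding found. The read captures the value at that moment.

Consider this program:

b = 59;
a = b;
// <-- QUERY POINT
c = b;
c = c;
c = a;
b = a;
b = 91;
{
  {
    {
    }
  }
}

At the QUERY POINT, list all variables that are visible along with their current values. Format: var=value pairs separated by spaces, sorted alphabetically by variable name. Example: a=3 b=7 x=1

Step 1: declare b=59 at depth 0
Step 2: declare a=(read b)=59 at depth 0
Visible at query point: a=59 b=59

Answer: a=59 b=59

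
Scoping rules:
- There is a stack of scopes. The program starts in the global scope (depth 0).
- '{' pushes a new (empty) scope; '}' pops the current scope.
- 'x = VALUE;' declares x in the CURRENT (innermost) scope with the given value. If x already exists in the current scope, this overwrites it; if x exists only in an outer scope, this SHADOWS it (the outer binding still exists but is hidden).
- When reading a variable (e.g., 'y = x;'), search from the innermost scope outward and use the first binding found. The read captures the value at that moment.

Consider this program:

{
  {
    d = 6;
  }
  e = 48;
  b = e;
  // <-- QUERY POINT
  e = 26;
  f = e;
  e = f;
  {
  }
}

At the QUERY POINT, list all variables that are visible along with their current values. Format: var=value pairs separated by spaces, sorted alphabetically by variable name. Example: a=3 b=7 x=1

Answer: b=48 e=48

Derivation:
Step 1: enter scope (depth=1)
Step 2: enter scope (depth=2)
Step 3: declare d=6 at depth 2
Step 4: exit scope (depth=1)
Step 5: declare e=48 at depth 1
Step 6: declare b=(read e)=48 at depth 1
Visible at query point: b=48 e=48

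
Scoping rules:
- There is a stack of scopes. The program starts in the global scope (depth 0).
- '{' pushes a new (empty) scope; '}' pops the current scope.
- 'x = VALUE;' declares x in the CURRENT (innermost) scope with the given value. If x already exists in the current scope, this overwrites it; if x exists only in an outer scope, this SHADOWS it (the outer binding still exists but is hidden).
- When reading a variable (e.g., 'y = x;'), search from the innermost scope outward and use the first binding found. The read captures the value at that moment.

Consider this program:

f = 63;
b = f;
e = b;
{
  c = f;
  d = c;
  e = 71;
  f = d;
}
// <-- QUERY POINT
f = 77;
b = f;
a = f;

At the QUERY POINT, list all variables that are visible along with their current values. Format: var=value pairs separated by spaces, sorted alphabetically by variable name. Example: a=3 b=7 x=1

Answer: b=63 e=63 f=63

Derivation:
Step 1: declare f=63 at depth 0
Step 2: declare b=(read f)=63 at depth 0
Step 3: declare e=(read b)=63 at depth 0
Step 4: enter scope (depth=1)
Step 5: declare c=(read f)=63 at depth 1
Step 6: declare d=(read c)=63 at depth 1
Step 7: declare e=71 at depth 1
Step 8: declare f=(read d)=63 at depth 1
Step 9: exit scope (depth=0)
Visible at query point: b=63 e=63 f=63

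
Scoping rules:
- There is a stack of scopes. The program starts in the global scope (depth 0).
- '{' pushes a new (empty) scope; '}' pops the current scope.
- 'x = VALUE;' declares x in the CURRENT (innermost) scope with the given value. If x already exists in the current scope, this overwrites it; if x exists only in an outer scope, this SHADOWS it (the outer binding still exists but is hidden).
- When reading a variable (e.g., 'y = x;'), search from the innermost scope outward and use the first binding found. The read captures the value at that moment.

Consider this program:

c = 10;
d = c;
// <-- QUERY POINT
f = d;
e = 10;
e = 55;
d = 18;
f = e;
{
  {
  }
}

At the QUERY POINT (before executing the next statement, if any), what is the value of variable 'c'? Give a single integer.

Answer: 10

Derivation:
Step 1: declare c=10 at depth 0
Step 2: declare d=(read c)=10 at depth 0
Visible at query point: c=10 d=10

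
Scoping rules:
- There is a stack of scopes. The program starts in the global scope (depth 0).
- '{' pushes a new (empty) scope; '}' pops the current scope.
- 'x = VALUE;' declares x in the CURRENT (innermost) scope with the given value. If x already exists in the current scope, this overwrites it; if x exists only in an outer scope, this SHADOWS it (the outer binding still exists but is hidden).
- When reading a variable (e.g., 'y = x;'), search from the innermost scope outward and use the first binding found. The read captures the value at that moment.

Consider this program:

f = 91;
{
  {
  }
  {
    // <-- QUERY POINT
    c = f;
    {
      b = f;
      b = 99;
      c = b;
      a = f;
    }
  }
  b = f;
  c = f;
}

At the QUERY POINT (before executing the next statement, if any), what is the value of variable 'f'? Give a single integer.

Answer: 91

Derivation:
Step 1: declare f=91 at depth 0
Step 2: enter scope (depth=1)
Step 3: enter scope (depth=2)
Step 4: exit scope (depth=1)
Step 5: enter scope (depth=2)
Visible at query point: f=91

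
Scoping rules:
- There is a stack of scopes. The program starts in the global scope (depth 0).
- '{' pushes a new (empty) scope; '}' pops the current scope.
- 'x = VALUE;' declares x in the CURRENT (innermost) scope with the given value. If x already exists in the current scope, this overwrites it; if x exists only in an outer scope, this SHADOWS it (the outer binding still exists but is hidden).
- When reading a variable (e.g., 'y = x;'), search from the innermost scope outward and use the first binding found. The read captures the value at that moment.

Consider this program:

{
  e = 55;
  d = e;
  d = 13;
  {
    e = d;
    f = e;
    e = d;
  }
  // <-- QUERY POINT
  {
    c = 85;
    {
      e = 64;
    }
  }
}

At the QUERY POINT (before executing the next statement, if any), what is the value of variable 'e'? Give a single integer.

Step 1: enter scope (depth=1)
Step 2: declare e=55 at depth 1
Step 3: declare d=(read e)=55 at depth 1
Step 4: declare d=13 at depth 1
Step 5: enter scope (depth=2)
Step 6: declare e=(read d)=13 at depth 2
Step 7: declare f=(read e)=13 at depth 2
Step 8: declare e=(read d)=13 at depth 2
Step 9: exit scope (depth=1)
Visible at query point: d=13 e=55

Answer: 55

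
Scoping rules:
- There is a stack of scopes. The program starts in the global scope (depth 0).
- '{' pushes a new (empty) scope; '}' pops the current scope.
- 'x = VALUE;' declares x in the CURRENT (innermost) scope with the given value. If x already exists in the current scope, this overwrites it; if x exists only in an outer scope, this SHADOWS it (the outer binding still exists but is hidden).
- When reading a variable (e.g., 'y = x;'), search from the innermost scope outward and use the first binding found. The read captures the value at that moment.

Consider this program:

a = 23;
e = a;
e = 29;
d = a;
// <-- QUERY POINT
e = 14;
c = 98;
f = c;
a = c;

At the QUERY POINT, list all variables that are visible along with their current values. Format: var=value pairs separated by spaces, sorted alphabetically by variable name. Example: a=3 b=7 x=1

Step 1: declare a=23 at depth 0
Step 2: declare e=(read a)=23 at depth 0
Step 3: declare e=29 at depth 0
Step 4: declare d=(read a)=23 at depth 0
Visible at query point: a=23 d=23 e=29

Answer: a=23 d=23 e=29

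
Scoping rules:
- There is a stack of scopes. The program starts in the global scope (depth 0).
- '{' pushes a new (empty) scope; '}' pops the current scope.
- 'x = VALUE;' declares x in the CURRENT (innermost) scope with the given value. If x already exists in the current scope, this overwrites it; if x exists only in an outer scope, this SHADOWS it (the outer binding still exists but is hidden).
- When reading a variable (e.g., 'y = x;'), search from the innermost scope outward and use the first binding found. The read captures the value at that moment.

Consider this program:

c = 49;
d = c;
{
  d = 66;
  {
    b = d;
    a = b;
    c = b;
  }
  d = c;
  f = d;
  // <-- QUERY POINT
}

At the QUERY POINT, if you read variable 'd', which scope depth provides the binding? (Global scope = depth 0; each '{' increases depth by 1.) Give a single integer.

Step 1: declare c=49 at depth 0
Step 2: declare d=(read c)=49 at depth 0
Step 3: enter scope (depth=1)
Step 4: declare d=66 at depth 1
Step 5: enter scope (depth=2)
Step 6: declare b=(read d)=66 at depth 2
Step 7: declare a=(read b)=66 at depth 2
Step 8: declare c=(read b)=66 at depth 2
Step 9: exit scope (depth=1)
Step 10: declare d=(read c)=49 at depth 1
Step 11: declare f=(read d)=49 at depth 1
Visible at query point: c=49 d=49 f=49

Answer: 1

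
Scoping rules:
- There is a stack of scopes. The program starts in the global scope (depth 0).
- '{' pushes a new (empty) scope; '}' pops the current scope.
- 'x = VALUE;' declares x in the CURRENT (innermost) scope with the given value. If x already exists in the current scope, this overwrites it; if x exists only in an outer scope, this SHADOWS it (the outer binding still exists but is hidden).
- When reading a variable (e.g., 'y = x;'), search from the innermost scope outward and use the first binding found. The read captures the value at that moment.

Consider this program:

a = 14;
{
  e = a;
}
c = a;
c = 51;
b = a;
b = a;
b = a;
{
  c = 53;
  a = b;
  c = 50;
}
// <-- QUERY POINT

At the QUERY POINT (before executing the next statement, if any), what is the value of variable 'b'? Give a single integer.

Step 1: declare a=14 at depth 0
Step 2: enter scope (depth=1)
Step 3: declare e=(read a)=14 at depth 1
Step 4: exit scope (depth=0)
Step 5: declare c=(read a)=14 at depth 0
Step 6: declare c=51 at depth 0
Step 7: declare b=(read a)=14 at depth 0
Step 8: declare b=(read a)=14 at depth 0
Step 9: declare b=(read a)=14 at depth 0
Step 10: enter scope (depth=1)
Step 11: declare c=53 at depth 1
Step 12: declare a=(read b)=14 at depth 1
Step 13: declare c=50 at depth 1
Step 14: exit scope (depth=0)
Visible at query point: a=14 b=14 c=51

Answer: 14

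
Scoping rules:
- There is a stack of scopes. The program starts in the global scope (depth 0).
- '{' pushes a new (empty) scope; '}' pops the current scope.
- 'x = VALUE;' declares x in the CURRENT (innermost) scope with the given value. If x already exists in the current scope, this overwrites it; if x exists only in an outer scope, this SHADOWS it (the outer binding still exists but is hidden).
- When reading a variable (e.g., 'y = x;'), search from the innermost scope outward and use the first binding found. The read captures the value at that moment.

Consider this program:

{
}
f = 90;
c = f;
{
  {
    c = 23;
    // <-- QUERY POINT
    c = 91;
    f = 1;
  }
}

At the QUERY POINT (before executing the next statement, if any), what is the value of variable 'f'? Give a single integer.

Answer: 90

Derivation:
Step 1: enter scope (depth=1)
Step 2: exit scope (depth=0)
Step 3: declare f=90 at depth 0
Step 4: declare c=(read f)=90 at depth 0
Step 5: enter scope (depth=1)
Step 6: enter scope (depth=2)
Step 7: declare c=23 at depth 2
Visible at query point: c=23 f=90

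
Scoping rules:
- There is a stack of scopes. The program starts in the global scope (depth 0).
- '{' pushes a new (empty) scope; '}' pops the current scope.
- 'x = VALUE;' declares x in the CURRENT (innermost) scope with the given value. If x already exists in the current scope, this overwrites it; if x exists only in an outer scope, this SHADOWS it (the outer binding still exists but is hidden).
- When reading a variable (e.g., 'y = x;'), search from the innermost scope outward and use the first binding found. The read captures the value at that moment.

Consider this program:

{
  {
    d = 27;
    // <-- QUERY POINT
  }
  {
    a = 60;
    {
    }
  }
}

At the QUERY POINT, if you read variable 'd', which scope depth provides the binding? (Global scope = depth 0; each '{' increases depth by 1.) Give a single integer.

Answer: 2

Derivation:
Step 1: enter scope (depth=1)
Step 2: enter scope (depth=2)
Step 3: declare d=27 at depth 2
Visible at query point: d=27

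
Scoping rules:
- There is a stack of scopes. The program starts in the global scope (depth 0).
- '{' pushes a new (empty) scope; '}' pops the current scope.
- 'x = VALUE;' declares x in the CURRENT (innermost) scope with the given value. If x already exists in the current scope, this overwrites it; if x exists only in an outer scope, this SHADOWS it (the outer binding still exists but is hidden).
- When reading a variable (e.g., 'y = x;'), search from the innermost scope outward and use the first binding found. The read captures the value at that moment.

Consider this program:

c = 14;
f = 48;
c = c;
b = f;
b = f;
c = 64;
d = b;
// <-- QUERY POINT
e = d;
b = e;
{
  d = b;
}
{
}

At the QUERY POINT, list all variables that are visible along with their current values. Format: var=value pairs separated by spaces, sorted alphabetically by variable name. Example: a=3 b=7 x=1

Answer: b=48 c=64 d=48 f=48

Derivation:
Step 1: declare c=14 at depth 0
Step 2: declare f=48 at depth 0
Step 3: declare c=(read c)=14 at depth 0
Step 4: declare b=(read f)=48 at depth 0
Step 5: declare b=(read f)=48 at depth 0
Step 6: declare c=64 at depth 0
Step 7: declare d=(read b)=48 at depth 0
Visible at query point: b=48 c=64 d=48 f=48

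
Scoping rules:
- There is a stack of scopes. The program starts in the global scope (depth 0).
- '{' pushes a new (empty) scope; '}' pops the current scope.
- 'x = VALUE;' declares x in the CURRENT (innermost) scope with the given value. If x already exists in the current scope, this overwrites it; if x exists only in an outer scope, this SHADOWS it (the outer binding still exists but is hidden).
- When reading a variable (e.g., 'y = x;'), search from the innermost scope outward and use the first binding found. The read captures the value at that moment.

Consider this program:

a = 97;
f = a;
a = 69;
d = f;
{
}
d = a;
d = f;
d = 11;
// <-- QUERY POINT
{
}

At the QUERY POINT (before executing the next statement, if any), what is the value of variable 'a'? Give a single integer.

Answer: 69

Derivation:
Step 1: declare a=97 at depth 0
Step 2: declare f=(read a)=97 at depth 0
Step 3: declare a=69 at depth 0
Step 4: declare d=(read f)=97 at depth 0
Step 5: enter scope (depth=1)
Step 6: exit scope (depth=0)
Step 7: declare d=(read a)=69 at depth 0
Step 8: declare d=(read f)=97 at depth 0
Step 9: declare d=11 at depth 0
Visible at query point: a=69 d=11 f=97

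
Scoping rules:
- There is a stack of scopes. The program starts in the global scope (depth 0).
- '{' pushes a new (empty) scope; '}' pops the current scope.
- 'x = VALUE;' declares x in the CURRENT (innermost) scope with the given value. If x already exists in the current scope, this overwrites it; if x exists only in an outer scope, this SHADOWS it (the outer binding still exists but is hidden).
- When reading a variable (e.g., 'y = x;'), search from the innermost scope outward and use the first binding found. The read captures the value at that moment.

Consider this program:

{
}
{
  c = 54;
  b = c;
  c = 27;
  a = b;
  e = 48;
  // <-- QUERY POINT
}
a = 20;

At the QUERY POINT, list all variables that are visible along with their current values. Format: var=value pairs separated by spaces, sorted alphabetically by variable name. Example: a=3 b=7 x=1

Answer: a=54 b=54 c=27 e=48

Derivation:
Step 1: enter scope (depth=1)
Step 2: exit scope (depth=0)
Step 3: enter scope (depth=1)
Step 4: declare c=54 at depth 1
Step 5: declare b=(read c)=54 at depth 1
Step 6: declare c=27 at depth 1
Step 7: declare a=(read b)=54 at depth 1
Step 8: declare e=48 at depth 1
Visible at query point: a=54 b=54 c=27 e=48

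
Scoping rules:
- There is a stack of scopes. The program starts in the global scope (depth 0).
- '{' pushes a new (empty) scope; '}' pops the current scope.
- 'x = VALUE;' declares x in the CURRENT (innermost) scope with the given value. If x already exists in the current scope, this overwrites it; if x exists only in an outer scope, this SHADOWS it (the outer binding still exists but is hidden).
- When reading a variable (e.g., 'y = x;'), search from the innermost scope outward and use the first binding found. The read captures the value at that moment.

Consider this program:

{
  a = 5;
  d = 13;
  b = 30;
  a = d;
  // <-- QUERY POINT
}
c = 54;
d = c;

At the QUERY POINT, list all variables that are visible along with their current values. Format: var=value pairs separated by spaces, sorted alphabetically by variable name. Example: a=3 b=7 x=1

Step 1: enter scope (depth=1)
Step 2: declare a=5 at depth 1
Step 3: declare d=13 at depth 1
Step 4: declare b=30 at depth 1
Step 5: declare a=(read d)=13 at depth 1
Visible at query point: a=13 b=30 d=13

Answer: a=13 b=30 d=13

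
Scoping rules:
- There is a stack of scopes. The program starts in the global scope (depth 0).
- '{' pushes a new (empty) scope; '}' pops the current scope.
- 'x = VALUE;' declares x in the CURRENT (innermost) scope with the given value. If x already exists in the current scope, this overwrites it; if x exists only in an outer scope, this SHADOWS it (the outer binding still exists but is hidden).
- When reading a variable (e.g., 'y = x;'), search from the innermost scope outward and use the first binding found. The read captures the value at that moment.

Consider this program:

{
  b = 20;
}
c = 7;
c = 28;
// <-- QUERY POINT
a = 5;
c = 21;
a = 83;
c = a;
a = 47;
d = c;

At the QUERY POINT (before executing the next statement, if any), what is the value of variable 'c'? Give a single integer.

Answer: 28

Derivation:
Step 1: enter scope (depth=1)
Step 2: declare b=20 at depth 1
Step 3: exit scope (depth=0)
Step 4: declare c=7 at depth 0
Step 5: declare c=28 at depth 0
Visible at query point: c=28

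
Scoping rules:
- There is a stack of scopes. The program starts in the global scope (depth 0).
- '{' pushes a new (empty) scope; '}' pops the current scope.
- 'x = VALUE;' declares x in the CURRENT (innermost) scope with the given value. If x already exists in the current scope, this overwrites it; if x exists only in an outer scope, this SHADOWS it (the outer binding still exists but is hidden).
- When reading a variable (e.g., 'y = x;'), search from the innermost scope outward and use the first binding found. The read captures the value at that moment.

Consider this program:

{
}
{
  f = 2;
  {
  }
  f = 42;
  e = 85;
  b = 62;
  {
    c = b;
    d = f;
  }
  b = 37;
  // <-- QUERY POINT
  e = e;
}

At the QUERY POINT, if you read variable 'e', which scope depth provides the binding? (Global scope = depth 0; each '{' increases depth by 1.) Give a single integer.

Answer: 1

Derivation:
Step 1: enter scope (depth=1)
Step 2: exit scope (depth=0)
Step 3: enter scope (depth=1)
Step 4: declare f=2 at depth 1
Step 5: enter scope (depth=2)
Step 6: exit scope (depth=1)
Step 7: declare f=42 at depth 1
Step 8: declare e=85 at depth 1
Step 9: declare b=62 at depth 1
Step 10: enter scope (depth=2)
Step 11: declare c=(read b)=62 at depth 2
Step 12: declare d=(read f)=42 at depth 2
Step 13: exit scope (depth=1)
Step 14: declare b=37 at depth 1
Visible at query point: b=37 e=85 f=42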